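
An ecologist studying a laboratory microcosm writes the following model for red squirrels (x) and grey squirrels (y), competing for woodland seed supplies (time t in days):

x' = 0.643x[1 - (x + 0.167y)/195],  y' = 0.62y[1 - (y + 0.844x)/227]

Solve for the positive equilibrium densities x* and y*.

Setting both brackets to zero gives the nullclines x + 0.167y = 195 and 0.844x + y = 227.
Substituting y = 227 - 0.844x into the first: x(1 - 0.167·0.844) = 195 - 0.167·227.
So x* = 157/0.859 = 183, and then y* = 227 - 0.844·183 = 72.7.

x* ≈ 183, y* ≈ 72.7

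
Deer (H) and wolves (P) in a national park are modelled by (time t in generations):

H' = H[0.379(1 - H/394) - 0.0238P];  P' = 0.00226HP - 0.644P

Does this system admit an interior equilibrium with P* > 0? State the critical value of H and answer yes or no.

Threshold H = 285; K > 285, so yes, the predator persists.

The predator equation gives dP/dt > 0 only when H > 0.644/0.00226 = 285.
Without the predator, H → K = 394. Since 394 > 285, the predator can invade and persist.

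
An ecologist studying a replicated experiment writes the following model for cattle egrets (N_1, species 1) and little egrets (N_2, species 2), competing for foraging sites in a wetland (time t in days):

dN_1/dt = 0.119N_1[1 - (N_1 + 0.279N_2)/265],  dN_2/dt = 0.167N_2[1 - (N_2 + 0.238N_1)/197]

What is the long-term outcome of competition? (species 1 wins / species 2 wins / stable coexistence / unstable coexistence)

stable coexistence

Compare the nullcline intercepts: K1/α12 = 265/0.279 = 950 > K2 = 197; K2/α21 = 197/0.238 = 828 > K1 = 265.
Since both inequalities hold, each species can invade when rare, so the interior equilibrium is stable.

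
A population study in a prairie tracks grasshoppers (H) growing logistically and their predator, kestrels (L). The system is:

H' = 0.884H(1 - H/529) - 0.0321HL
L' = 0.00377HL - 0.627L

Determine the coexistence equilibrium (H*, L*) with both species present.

H* ≈ 166, L* ≈ 18.9

From dL/dt = 0 with L > 0: 0.00377H* = 0.627, so H* = 166.
Substitute into dH/dt = 0: 0.884(1 - 166/529) = 0.0321L*.
The bracket is 0.686, giving L* = 0.606/0.0321 = 18.9.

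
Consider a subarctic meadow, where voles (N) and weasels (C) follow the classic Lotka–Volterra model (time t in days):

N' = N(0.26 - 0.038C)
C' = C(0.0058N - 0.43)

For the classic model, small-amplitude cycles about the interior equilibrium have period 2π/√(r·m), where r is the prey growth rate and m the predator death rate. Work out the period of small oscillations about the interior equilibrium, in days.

Here r = 0.26 and m = 0.43, so r·m = 0.112.
ω = √0.112 = 0.334 per day, hence T = 2π/ω ≈ 18.8 days.

T ≈ 18.8 days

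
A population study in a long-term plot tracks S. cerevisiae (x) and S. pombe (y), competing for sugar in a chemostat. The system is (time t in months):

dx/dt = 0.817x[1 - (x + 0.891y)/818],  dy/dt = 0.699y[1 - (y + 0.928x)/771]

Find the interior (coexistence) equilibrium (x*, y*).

x* ≈ 757, y* ≈ 68.7

Setting both brackets to zero gives the nullclines x + 0.891y = 818 and 0.928x + y = 771.
Substituting y = 771 - 0.928x into the first: x(1 - 0.891·0.928) = 818 - 0.891·771.
So x* = 131/0.173 = 757, and then y* = 771 - 0.928·757 = 68.7.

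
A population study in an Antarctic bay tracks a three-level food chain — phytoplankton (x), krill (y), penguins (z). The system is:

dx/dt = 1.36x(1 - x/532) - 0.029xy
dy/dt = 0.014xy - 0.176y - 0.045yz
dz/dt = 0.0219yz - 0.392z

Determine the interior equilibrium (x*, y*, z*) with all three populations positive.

From dz/dt = 0: 0.0219y* = 0.392, so y* = 17.9.
From dx/dt = 0: 1.36(1 - x*/532) = 0.029·17.9, giving x* = 532·(1 - 0.382) = 329.
From dy/dt = 0: 0.014·329 - 0.176 = 0.045z*, so z* = 4.43/0.045 = 98.4.

x* ≈ 329, y* ≈ 17.9, z* ≈ 98.4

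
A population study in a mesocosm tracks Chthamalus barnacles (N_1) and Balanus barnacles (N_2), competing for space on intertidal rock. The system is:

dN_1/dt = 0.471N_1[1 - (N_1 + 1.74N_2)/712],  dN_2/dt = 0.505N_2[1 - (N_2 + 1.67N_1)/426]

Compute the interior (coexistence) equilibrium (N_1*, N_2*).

N_1* ≈ 15.3, N_2* ≈ 400

Setting both brackets to zero gives the nullclines N_1 + 1.74N_2 = 712 and 1.67N_1 + N_2 = 426.
Substituting N_2 = 426 - 1.67N_1 into the first: N_1(1 - 1.74·1.67) = 712 - 1.74·426.
So N_1* = -29.2/-1.91 = 15.3, and then N_2* = 426 - 1.67·15.3 = 400.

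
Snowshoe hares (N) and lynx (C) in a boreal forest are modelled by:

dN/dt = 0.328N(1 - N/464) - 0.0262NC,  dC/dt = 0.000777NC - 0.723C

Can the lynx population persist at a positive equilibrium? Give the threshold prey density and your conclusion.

The predator equation gives dC/dt > 0 only when N > 0.723/0.000777 = 931.
Without the predator, N → K = 464. Since 464 < 931, the predator cannot invade.

Threshold N = 931; K < 931, so no, the predator goes extinct.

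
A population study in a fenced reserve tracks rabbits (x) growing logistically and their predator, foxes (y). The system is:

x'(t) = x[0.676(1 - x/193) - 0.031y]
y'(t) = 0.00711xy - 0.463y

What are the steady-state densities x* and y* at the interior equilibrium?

From dy/dt = 0 with y > 0: 0.00711x* = 0.463, so x* = 65.1.
Substitute into dx/dt = 0: 0.676(1 - 65.1/193) = 0.031y*.
The bracket is 0.663, giving y* = 0.448/0.031 = 14.4.

x* ≈ 65.1, y* ≈ 14.4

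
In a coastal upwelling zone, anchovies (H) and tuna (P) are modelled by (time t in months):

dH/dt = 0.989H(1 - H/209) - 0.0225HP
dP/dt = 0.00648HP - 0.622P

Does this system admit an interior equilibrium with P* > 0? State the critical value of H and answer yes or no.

The predator equation gives dP/dt > 0 only when H > 0.622/0.00648 = 96.
Without the predator, H → K = 209. Since 209 > 96, the predator can invade and persist.

Threshold H = 96; K > 96, so yes, the predator persists.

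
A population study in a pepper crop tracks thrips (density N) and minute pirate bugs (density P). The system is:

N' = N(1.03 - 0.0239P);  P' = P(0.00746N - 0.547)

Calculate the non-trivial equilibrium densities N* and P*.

Set dP/dt = 0 with P > 0: 0.00746N - 0.547 = 0, so N* = 0.547/0.00746 = 73.3.
Set dN/dt = 0 with N > 0: 1.03 - 0.0239P = 0, so P* = 1.03/0.0239 = 43.1.

N* ≈ 73.3, P* ≈ 43.1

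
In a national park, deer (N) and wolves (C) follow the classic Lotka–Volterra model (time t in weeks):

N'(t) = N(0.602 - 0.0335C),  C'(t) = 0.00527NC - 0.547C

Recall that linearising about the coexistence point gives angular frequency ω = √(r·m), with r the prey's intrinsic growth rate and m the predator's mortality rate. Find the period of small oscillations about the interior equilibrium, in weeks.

Here r = 0.602 and m = 0.547, so r·m = 0.329.
ω = √0.329 = 0.574 per week, hence T = 2π/ω ≈ 10.9 weeks.

T ≈ 10.9 weeks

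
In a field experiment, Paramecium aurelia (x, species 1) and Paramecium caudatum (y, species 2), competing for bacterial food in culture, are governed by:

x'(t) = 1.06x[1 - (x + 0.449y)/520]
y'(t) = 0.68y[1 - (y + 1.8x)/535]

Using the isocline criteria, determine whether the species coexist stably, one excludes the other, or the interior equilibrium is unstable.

Compare the nullcline intercepts: K1/α12 = 520/0.449 = 1160 > K2 = 535; K2/α21 = 535/1.8 = 297 < K1 = 520.
Since the inequalities point opposite ways, species 1 can invade but species 2 cannot.

species 1 excludes species 2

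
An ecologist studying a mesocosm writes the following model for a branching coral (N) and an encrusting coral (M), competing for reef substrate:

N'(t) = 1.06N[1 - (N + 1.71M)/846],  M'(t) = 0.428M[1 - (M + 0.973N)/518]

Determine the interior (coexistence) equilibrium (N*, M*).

N* ≈ 59.9, M* ≈ 460

Setting both brackets to zero gives the nullclines N + 1.71M = 846 and 0.973N + M = 518.
Substituting M = 518 - 0.973N into the first: N(1 - 1.71·0.973) = 846 - 1.71·518.
So N* = -39.8/-0.664 = 59.9, and then M* = 518 - 0.973·59.9 = 460.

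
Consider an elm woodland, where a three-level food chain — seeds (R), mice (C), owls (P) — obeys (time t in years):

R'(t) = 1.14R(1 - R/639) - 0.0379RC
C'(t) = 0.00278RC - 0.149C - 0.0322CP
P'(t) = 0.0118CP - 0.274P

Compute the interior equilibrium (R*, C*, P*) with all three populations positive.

From dP/dt = 0: 0.0118C* = 0.274, so C* = 23.2.
From dR/dt = 0: 1.14(1 - R*/639) = 0.0379·23.2, giving R* = 639·(1 - 0.772) = 146.
From dC/dt = 0: 0.00278·146 - 0.149 = 0.0322P*, so P* = 0.256/0.0322 = 7.95.

R* ≈ 146, C* ≈ 23.2, P* ≈ 7.95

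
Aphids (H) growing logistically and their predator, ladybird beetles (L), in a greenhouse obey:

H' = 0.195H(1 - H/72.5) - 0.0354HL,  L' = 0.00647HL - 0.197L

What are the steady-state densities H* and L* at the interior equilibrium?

H* ≈ 30.4, L* ≈ 3.2

From dL/dt = 0 with L > 0: 0.00647H* = 0.197, so H* = 30.4.
Substitute into dH/dt = 0: 0.195(1 - 30.4/72.5) = 0.0354L*.
The bracket is 0.58, giving L* = 0.113/0.0354 = 3.2.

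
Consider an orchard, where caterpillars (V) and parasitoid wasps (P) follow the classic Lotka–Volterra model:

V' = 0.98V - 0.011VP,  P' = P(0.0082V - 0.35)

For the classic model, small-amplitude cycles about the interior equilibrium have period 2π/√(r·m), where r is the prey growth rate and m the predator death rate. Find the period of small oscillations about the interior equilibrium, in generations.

T ≈ 10.7 generations

Here r = 0.98 and m = 0.35, so r·m = 0.343.
ω = √0.343 = 0.586 per generation, hence T = 2π/ω ≈ 10.7 generations.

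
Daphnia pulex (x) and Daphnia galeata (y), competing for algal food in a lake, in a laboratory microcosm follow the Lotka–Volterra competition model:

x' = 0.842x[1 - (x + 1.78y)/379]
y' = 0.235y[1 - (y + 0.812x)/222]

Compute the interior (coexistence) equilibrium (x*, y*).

x* ≈ 36.3, y* ≈ 193

Setting both brackets to zero gives the nullclines x + 1.78y = 379 and 0.812x + y = 222.
Substituting y = 222 - 0.812x into the first: x(1 - 1.78·0.812) = 379 - 1.78·222.
So x* = -16.2/-0.445 = 36.3, and then y* = 222 - 0.812·36.3 = 193.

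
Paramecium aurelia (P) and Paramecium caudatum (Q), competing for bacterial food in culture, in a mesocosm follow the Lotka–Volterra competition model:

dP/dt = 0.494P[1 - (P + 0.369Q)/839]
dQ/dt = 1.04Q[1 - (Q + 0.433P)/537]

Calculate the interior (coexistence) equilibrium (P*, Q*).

P* ≈ 763, Q* ≈ 207

Setting both brackets to zero gives the nullclines P + 0.369Q = 839 and 0.433P + Q = 537.
Substituting Q = 537 - 0.433P into the first: P(1 - 0.369·0.433) = 839 - 0.369·537.
So P* = 641/0.84 = 763, and then Q* = 537 - 0.433·763 = 207.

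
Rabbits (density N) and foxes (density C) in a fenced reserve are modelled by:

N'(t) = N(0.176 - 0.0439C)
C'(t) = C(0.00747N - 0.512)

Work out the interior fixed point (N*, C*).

Set dC/dt = 0 with C > 0: 0.00747N - 0.512 = 0, so N* = 0.512/0.00747 = 68.5.
Set dN/dt = 0 with N > 0: 0.176 - 0.0439C = 0, so C* = 0.176/0.0439 = 4.01.

N* ≈ 68.5, C* ≈ 4.01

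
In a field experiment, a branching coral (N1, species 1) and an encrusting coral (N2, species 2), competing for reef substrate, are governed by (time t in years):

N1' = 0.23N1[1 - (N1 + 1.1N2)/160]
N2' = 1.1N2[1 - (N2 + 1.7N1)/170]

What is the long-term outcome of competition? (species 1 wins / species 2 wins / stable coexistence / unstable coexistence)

unstable coexistence (outcome depends on initial conditions)

Compare the nullcline intercepts: K1/α12 = 160/1.1 = 145 < K2 = 170; K2/α21 = 170/1.7 = 100 < K1 = 160.
Since both are reversed, neither can invade when rare; the interior point is a saddle.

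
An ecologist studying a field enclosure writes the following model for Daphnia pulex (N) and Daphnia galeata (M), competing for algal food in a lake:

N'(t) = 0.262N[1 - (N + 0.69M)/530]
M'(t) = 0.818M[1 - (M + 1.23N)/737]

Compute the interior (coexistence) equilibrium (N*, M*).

Setting both brackets to zero gives the nullclines N + 0.69M = 530 and 1.23N + M = 737.
Substituting M = 737 - 1.23N into the first: N(1 - 0.69·1.23) = 530 - 0.69·737.
So N* = 21.5/0.151 = 142, and then M* = 737 - 1.23·142 = 562.

N* ≈ 142, M* ≈ 562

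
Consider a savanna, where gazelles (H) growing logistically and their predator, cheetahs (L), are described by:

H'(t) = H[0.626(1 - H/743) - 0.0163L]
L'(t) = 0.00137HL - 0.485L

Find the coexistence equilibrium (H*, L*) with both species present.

H* ≈ 354, L* ≈ 20.1

From dL/dt = 0 with L > 0: 0.00137H* = 0.485, so H* = 354.
Substitute into dH/dt = 0: 0.626(1 - 354/743) = 0.0163L*.
The bracket is 0.524, giving L* = 0.328/0.0163 = 20.1.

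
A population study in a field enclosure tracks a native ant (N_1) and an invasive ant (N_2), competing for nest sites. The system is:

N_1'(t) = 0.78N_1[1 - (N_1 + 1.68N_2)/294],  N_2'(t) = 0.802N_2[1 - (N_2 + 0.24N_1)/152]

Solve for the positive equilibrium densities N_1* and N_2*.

Setting both brackets to zero gives the nullclines N_1 + 1.68N_2 = 294 and 0.24N_1 + N_2 = 152.
Substituting N_2 = 152 - 0.24N_1 into the first: N_1(1 - 1.68·0.24) = 294 - 1.68·152.
So N_1* = 38.6/0.597 = 64.7, and then N_2* = 152 - 0.24·64.7 = 136.

N_1* ≈ 64.7, N_2* ≈ 136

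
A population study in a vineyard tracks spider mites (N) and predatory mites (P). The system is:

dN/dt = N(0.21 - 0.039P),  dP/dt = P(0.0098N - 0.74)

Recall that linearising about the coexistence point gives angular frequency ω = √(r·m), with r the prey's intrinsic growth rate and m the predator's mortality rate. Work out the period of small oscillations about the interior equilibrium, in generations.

T ≈ 15.9 generations

Here r = 0.21 and m = 0.74, so r·m = 0.155.
ω = √0.155 = 0.394 per generation, hence T = 2π/ω ≈ 15.9 generations.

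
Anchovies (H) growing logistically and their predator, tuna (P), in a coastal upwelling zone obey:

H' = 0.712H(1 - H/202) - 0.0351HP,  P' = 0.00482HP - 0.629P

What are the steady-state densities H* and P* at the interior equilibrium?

H* ≈ 130, P* ≈ 7.18

From dP/dt = 0 with P > 0: 0.00482H* = 0.629, so H* = 130.
Substitute into dH/dt = 0: 0.712(1 - 130/202) = 0.0351P*.
The bracket is 0.354, giving P* = 0.252/0.0351 = 7.18.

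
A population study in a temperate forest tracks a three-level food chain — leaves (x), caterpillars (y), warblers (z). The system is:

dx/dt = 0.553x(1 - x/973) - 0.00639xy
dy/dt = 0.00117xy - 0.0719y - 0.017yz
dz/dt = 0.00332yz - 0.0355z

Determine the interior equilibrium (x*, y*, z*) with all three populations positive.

x* ≈ 853, y* ≈ 10.7, z* ≈ 54.5

From dz/dt = 0: 0.00332y* = 0.0355, so y* = 10.7.
From dx/dt = 0: 0.553(1 - x*/973) = 0.00639·10.7, giving x* = 973·(1 - 0.124) = 853.
From dy/dt = 0: 0.00117·853 - 0.0719 = 0.017z*, so z* = 0.926/0.017 = 54.5.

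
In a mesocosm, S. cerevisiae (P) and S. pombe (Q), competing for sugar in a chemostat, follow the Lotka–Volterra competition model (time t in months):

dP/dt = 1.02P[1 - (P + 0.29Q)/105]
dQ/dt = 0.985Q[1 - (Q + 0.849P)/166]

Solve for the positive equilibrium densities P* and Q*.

Setting both brackets to zero gives the nullclines P + 0.29Q = 105 and 0.849P + Q = 166.
Substituting Q = 166 - 0.849P into the first: P(1 - 0.29·0.849) = 105 - 0.29·166.
So P* = 56.9/0.754 = 75.4, and then Q* = 166 - 0.849·75.4 = 102.

P* ≈ 75.4, Q* ≈ 102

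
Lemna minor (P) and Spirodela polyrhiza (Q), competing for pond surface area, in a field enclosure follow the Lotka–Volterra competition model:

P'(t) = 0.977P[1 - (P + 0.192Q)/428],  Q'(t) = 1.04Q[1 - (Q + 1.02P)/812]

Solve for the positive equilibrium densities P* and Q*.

Setting both brackets to zero gives the nullclines P + 0.192Q = 428 and 1.02P + Q = 812.
Substituting Q = 812 - 1.02P into the first: P(1 - 0.192·1.02) = 428 - 0.192·812.
So P* = 272/0.804 = 338, and then Q* = 812 - 1.02·338 = 467.

P* ≈ 338, Q* ≈ 467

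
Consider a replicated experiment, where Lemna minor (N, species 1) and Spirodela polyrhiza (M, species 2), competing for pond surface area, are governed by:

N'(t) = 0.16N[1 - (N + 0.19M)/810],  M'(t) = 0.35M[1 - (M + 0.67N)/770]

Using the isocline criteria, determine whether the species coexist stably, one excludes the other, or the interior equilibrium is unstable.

Compare the nullcline intercepts: K1/α12 = 810/0.19 = 4260 > K2 = 770; K2/α21 = 770/0.67 = 1150 > K1 = 810.
Since both inequalities hold, each species can invade when rare, so the interior equilibrium is stable.

stable coexistence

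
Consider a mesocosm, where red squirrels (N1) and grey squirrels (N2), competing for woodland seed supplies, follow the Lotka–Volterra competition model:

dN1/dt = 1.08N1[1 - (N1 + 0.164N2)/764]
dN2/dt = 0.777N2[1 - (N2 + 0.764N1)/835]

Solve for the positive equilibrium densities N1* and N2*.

N1* ≈ 717, N2* ≈ 287

Setting both brackets to zero gives the nullclines N1 + 0.164N2 = 764 and 0.764N1 + N2 = 835.
Substituting N2 = 835 - 0.764N1 into the first: N1(1 - 0.164·0.764) = 764 - 0.164·835.
So N1* = 627/0.875 = 717, and then N2* = 835 - 0.764·717 = 287.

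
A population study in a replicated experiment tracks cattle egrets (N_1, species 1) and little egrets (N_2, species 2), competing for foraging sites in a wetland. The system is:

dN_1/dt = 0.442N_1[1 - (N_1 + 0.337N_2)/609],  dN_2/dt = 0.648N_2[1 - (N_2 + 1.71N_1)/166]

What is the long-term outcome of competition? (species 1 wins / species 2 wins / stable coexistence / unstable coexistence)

Compare the nullcline intercepts: K1/α12 = 609/0.337 = 1810 > K2 = 166; K2/α21 = 166/1.71 = 97.1 < K1 = 609.
Since the inequalities point opposite ways, species 1 can invade but species 2 cannot.

species 1 excludes species 2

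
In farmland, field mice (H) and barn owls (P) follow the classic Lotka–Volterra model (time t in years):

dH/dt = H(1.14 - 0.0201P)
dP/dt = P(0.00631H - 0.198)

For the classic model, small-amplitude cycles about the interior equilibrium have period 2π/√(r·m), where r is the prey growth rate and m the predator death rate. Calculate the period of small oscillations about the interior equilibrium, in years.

Here r = 1.14 and m = 0.198, so r·m = 0.226.
ω = √0.226 = 0.475 per year, hence T = 2π/ω ≈ 13.2 years.

T ≈ 13.2 years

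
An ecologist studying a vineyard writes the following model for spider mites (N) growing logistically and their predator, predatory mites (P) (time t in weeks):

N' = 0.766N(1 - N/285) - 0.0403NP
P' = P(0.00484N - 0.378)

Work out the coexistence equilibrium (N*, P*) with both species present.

From dP/dt = 0 with P > 0: 0.00484N* = 0.378, so N* = 78.1.
Substitute into dN/dt = 0: 0.766(1 - 78.1/285) = 0.0403P*.
The bracket is 0.726, giving P* = 0.556/0.0403 = 13.8.

N* ≈ 78.1, P* ≈ 13.8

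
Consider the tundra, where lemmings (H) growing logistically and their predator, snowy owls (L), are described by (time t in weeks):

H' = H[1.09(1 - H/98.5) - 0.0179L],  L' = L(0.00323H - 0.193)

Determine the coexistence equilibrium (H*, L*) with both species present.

From dL/dt = 0 with L > 0: 0.00323H* = 0.193, so H* = 59.8.
Substitute into dH/dt = 0: 1.09(1 - 59.8/98.5) = 0.0179L*.
The bracket is 0.393, giving L* = 0.429/0.0179 = 24.

H* ≈ 59.8, L* ≈ 24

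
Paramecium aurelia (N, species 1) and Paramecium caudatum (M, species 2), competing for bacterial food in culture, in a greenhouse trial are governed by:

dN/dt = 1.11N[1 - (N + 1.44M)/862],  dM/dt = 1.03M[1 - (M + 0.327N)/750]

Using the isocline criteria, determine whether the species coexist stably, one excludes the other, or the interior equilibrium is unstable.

species 2 excludes species 1

Compare the nullcline intercepts: K1/α12 = 862/1.44 = 599 < K2 = 750; K2/α21 = 750/0.327 = 2290 > K1 = 862.
Since the inequalities point opposite ways, species 2 can invade but species 1 cannot.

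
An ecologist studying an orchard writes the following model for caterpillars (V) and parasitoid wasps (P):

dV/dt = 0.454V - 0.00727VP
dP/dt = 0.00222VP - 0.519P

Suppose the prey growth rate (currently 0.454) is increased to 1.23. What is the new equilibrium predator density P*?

P* ≈ 169

At the interior fixed point, setting dV/dt = 0 with V > 0 fixes P* = (prey growth rate)/(VP coefficient) — independent of the other coefficients.
With the change, P* = 1.23/0.00727 = 169; it rises from 62.4.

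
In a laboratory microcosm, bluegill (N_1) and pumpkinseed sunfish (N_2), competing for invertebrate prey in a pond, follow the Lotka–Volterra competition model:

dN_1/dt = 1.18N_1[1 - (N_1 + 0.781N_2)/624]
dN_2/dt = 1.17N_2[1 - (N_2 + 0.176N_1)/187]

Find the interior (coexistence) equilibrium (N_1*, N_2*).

Setting both brackets to zero gives the nullclines N_1 + 0.781N_2 = 624 and 0.176N_1 + N_2 = 187.
Substituting N_2 = 187 - 0.176N_1 into the first: N_1(1 - 0.781·0.176) = 624 - 0.781·187.
So N_1* = 478/0.863 = 554, and then N_2* = 187 - 0.176·554 = 89.5.

N_1* ≈ 554, N_2* ≈ 89.5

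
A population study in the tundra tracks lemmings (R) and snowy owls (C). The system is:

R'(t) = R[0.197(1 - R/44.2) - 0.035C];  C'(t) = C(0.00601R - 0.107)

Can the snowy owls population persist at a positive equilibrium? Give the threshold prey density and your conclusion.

The predator equation gives dC/dt > 0 only when R > 0.107/0.00601 = 17.8.
Without the predator, R → K = 44.2. Since 44.2 > 17.8, the predator can invade and persist.

Threshold R = 17.8; K > 17.8, so yes, the predator persists.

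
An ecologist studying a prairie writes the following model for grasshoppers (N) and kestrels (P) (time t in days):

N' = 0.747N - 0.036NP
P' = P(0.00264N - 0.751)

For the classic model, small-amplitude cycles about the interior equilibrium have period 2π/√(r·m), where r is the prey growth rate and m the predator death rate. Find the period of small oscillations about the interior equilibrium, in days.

T ≈ 8.39 days

Here r = 0.747 and m = 0.751, so r·m = 0.561.
ω = √0.561 = 0.749 per day, hence T = 2π/ω ≈ 8.39 days.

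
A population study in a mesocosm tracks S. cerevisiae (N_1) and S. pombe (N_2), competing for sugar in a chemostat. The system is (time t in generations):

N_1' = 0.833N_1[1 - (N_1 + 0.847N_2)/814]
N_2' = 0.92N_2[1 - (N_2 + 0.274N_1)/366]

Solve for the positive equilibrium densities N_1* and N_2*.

Setting both brackets to zero gives the nullclines N_1 + 0.847N_2 = 814 and 0.274N_1 + N_2 = 366.
Substituting N_2 = 366 - 0.274N_1 into the first: N_1(1 - 0.847·0.274) = 814 - 0.847·366.
So N_1* = 504/0.768 = 656, and then N_2* = 366 - 0.274·656 = 186.

N_1* ≈ 656, N_2* ≈ 186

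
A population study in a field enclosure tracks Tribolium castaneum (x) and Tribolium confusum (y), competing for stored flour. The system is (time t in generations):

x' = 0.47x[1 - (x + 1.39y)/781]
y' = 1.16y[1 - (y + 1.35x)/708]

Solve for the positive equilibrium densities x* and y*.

Setting both brackets to zero gives the nullclines x + 1.39y = 781 and 1.35x + y = 708.
Substituting y = 708 - 1.35x into the first: x(1 - 1.39·1.35) = 781 - 1.39·708.
So x* = -203/-0.877 = 232, and then y* = 708 - 1.35·232 = 395.

x* ≈ 232, y* ≈ 395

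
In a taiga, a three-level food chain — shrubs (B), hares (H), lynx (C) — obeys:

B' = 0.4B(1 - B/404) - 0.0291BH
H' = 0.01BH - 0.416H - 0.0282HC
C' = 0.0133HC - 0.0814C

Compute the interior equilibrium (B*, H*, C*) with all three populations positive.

From dC/dt = 0: 0.0133H* = 0.0814, so H* = 6.12.
From dB/dt = 0: 0.4(1 - B*/404) = 0.0291·6.12, giving B* = 404·(1 - 0.445) = 224.
From dH/dt = 0: 0.01·224 - 0.416 = 0.0282C*, so C* = 1.83/0.0282 = 64.7.

B* ≈ 224, H* ≈ 6.12, C* ≈ 64.7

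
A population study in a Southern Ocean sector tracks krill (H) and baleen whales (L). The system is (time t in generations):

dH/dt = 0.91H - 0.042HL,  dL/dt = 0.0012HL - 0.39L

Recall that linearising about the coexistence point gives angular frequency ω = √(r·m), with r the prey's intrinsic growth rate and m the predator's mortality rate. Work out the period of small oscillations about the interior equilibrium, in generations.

T ≈ 10.5 generations

Here r = 0.91 and m = 0.39, so r·m = 0.355.
ω = √0.355 = 0.596 per generation, hence T = 2π/ω ≈ 10.5 generations.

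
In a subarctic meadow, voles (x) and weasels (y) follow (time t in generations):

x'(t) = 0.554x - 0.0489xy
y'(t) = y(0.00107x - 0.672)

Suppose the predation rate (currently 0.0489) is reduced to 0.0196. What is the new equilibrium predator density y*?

y* ≈ 28.3

At the interior fixed point, setting dx/dt = 0 with x > 0 fixes y* = (prey growth rate)/(xy coefficient) — independent of the other coefficients.
With the change, y* = 0.554/0.0196 = 28.3; it rises from 11.3.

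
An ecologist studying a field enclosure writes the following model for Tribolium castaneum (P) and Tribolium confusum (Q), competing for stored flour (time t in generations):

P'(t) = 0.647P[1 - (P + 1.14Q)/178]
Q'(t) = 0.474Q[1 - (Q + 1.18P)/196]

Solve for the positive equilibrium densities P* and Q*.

Setting both brackets to zero gives the nullclines P + 1.14Q = 178 and 1.18P + Q = 196.
Substituting Q = 196 - 1.18P into the first: P(1 - 1.14·1.18) = 178 - 1.14·196.
So P* = -45.4/-0.345 = 132, and then Q* = 196 - 1.18·132 = 40.7.

P* ≈ 132, Q* ≈ 40.7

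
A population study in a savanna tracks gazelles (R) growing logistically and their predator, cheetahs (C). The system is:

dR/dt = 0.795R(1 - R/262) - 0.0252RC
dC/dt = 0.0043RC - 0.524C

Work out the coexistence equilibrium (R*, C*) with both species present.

From dC/dt = 0 with C > 0: 0.0043R* = 0.524, so R* = 122.
Substitute into dR/dt = 0: 0.795(1 - 122/262) = 0.0252C*.
The bracket is 0.535, giving C* = 0.425/0.0252 = 16.9.

R* ≈ 122, C* ≈ 16.9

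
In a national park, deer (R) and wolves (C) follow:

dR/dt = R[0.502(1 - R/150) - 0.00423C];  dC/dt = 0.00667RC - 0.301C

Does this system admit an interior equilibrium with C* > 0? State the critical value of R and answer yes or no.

The predator equation gives dC/dt > 0 only when R > 0.301/0.00667 = 45.1.
Without the predator, R → K = 150. Since 150 > 45.1, the predator can invade and persist.

Threshold R = 45.1; K > 45.1, so yes, the predator persists.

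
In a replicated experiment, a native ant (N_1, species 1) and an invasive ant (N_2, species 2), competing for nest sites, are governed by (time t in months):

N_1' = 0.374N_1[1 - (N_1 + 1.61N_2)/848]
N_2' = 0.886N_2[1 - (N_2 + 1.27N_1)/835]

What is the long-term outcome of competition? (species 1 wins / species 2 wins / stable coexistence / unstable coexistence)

unstable coexistence (outcome depends on initial conditions)

Compare the nullcline intercepts: K1/α12 = 848/1.61 = 527 < K2 = 835; K2/α21 = 835/1.27 = 657 < K1 = 848.
Since both are reversed, neither can invade when rare; the interior point is a saddle.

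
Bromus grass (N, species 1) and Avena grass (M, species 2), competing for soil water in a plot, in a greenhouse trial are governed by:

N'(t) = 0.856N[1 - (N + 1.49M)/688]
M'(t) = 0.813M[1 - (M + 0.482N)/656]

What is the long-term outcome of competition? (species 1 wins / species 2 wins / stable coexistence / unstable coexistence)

species 2 excludes species 1

Compare the nullcline intercepts: K1/α12 = 688/1.49 = 462 < K2 = 656; K2/α21 = 656/0.482 = 1360 > K1 = 688.
Since the inequalities point opposite ways, species 2 can invade but species 1 cannot.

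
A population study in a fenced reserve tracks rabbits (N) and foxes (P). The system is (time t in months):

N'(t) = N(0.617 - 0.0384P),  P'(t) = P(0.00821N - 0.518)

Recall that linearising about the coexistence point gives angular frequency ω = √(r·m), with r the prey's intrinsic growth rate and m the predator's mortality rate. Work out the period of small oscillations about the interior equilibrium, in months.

T ≈ 11.1 months

Here r = 0.617 and m = 0.518, so r·m = 0.32.
ω = √0.32 = 0.565 per month, hence T = 2π/ω ≈ 11.1 months.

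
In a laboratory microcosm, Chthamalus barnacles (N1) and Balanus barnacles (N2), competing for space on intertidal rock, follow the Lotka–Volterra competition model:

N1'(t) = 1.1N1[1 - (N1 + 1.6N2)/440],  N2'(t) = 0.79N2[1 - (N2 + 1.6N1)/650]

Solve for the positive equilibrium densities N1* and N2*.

Setting both brackets to zero gives the nullclines N1 + 1.6N2 = 440 and 1.6N1 + N2 = 650.
Substituting N2 = 650 - 1.6N1 into the first: N1(1 - 1.6·1.6) = 440 - 1.6·650.
So N1* = -600/-1.56 = 385, and then N2* = 650 - 1.6·385 = 34.6.

N1* ≈ 385, N2* ≈ 34.6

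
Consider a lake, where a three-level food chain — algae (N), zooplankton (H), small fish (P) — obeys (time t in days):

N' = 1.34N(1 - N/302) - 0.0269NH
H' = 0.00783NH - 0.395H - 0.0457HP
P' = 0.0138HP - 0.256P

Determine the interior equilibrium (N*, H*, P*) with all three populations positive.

From dP/dt = 0: 0.0138H* = 0.256, so H* = 18.6.
From dN/dt = 0: 1.34(1 - N*/302) = 0.0269·18.6, giving N* = 302·(1 - 0.372) = 190.
From dH/dt = 0: 0.00783·190 - 0.395 = 0.0457P*, so P* = 1.09/0.0457 = 23.8.

N* ≈ 190, H* ≈ 18.6, P* ≈ 23.8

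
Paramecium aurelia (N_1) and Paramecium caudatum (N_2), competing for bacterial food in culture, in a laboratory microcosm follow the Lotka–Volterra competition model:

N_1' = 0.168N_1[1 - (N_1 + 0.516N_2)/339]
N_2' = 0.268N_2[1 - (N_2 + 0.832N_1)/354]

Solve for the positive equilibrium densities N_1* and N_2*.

N_1* ≈ 274, N_2* ≈ 126

Setting both brackets to zero gives the nullclines N_1 + 0.516N_2 = 339 and 0.832N_1 + N_2 = 354.
Substituting N_2 = 354 - 0.832N_1 into the first: N_1(1 - 0.516·0.832) = 339 - 0.516·354.
So N_1* = 156/0.571 = 274, and then N_2* = 354 - 0.832·274 = 126.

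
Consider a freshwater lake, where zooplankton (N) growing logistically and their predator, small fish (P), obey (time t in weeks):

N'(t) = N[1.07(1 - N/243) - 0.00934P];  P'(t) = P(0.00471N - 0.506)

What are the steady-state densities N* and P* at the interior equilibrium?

N* ≈ 107, P* ≈ 63.9

From dP/dt = 0 with P > 0: 0.00471N* = 0.506, so N* = 107.
Substitute into dN/dt = 0: 1.07(1 - 107/243) = 0.00934P*.
The bracket is 0.558, giving P* = 0.597/0.00934 = 63.9.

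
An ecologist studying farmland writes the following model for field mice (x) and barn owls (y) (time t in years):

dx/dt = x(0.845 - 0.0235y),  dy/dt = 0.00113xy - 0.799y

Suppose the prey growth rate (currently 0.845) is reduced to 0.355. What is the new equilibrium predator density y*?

At the interior fixed point, setting dx/dt = 0 with x > 0 fixes y* = (prey growth rate)/(xy coefficient) — independent of the other coefficients.
With the change, y* = 0.355/0.0235 = 15.1; it falls from 36.

y* ≈ 15.1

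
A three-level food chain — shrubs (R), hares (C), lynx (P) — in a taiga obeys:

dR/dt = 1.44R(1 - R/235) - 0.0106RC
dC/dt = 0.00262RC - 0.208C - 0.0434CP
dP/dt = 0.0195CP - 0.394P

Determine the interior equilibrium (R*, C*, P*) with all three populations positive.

From dP/dt = 0: 0.0195C* = 0.394, so C* = 20.2.
From dR/dt = 0: 1.44(1 - R*/235) = 0.0106·20.2, giving R* = 235·(1 - 0.149) = 200.
From dC/dt = 0: 0.00262·200 - 0.208 = 0.0434P*, so P* = 0.316/0.0434 = 7.28.

R* ≈ 200, C* ≈ 20.2, P* ≈ 7.28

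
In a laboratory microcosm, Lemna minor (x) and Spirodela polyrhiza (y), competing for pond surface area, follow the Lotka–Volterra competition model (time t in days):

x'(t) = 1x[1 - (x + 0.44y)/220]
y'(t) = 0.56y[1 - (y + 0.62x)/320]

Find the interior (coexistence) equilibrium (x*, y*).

x* ≈ 109, y* ≈ 252

Setting both brackets to zero gives the nullclines x + 0.44y = 220 and 0.62x + y = 320.
Substituting y = 320 - 0.62x into the first: x(1 - 0.44·0.62) = 220 - 0.44·320.
So x* = 79.2/0.727 = 109, and then y* = 320 - 0.62·109 = 252.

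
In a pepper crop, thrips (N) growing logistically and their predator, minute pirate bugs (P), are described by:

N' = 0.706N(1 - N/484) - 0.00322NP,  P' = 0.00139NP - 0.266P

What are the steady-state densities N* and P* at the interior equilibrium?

From dP/dt = 0 with P > 0: 0.00139N* = 0.266, so N* = 191.
Substitute into dN/dt = 0: 0.706(1 - 191/484) = 0.00322P*.
The bracket is 0.605, giving P* = 0.427/0.00322 = 133.

N* ≈ 191, P* ≈ 133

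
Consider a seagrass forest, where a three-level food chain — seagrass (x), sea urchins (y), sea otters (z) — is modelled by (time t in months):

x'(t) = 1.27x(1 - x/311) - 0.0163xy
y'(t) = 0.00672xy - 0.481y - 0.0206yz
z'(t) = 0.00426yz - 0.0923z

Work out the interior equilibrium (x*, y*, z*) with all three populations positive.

From dz/dt = 0: 0.00426y* = 0.0923, so y* = 21.7.
From dx/dt = 0: 1.27(1 - x*/311) = 0.0163·21.7, giving x* = 311·(1 - 0.278) = 225.
From dy/dt = 0: 0.00672·225 - 0.481 = 0.0206z*, so z* = 1.03/0.0206 = 49.9.

x* ≈ 225, y* ≈ 21.7, z* ≈ 49.9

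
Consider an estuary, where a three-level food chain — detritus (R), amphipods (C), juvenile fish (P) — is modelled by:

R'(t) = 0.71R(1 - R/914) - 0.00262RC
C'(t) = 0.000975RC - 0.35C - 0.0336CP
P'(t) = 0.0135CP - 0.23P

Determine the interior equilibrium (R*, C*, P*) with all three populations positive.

R* ≈ 857, C* ≈ 17, P* ≈ 14.4

From dP/dt = 0: 0.0135C* = 0.23, so C* = 17.
From dR/dt = 0: 0.71(1 - R*/914) = 0.00262·17, giving R* = 914·(1 - 0.0629) = 857.
From dC/dt = 0: 0.000975·857 - 0.35 = 0.0336P*, so P* = 0.485/0.0336 = 14.4.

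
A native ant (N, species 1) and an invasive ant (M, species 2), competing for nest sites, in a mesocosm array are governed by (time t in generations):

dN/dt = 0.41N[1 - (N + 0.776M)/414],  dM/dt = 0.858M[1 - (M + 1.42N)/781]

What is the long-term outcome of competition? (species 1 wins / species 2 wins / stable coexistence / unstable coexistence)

Compare the nullcline intercepts: K1/α12 = 414/0.776 = 534 < K2 = 781; K2/α21 = 781/1.42 = 550 > K1 = 414.
Since the inequalities point opposite ways, species 2 can invade but species 1 cannot.

species 2 excludes species 1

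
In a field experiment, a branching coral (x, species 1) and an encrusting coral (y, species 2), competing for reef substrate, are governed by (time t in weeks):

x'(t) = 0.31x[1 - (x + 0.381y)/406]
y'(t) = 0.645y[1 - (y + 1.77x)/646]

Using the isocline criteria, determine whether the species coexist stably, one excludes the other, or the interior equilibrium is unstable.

species 1 excludes species 2

Compare the nullcline intercepts: K1/α12 = 406/0.381 = 1070 > K2 = 646; K2/α21 = 646/1.77 = 365 < K1 = 406.
Since the inequalities point opposite ways, species 1 can invade but species 2 cannot.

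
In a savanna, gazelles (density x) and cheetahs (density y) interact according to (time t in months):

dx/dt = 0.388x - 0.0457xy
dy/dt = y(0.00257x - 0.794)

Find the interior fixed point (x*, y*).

x* ≈ 309, y* ≈ 8.49

Set dy/dt = 0 with y > 0: 0.00257x - 0.794 = 0, so x* = 0.794/0.00257 = 309.
Set dx/dt = 0 with x > 0: 0.388 - 0.0457y = 0, so y* = 0.388/0.0457 = 8.49.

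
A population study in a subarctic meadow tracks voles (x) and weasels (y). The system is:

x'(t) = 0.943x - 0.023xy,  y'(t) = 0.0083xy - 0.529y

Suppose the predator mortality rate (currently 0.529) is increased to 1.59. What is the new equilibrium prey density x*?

x* ≈ 192

At the interior fixed point, setting dy/dt = 0 with y > 0 fixes x* = (predator death rate)/(xy coefficient) — independent of the other coefficients.
With the change, x* = 1.59/0.0083 = 192; it rises from 63.7.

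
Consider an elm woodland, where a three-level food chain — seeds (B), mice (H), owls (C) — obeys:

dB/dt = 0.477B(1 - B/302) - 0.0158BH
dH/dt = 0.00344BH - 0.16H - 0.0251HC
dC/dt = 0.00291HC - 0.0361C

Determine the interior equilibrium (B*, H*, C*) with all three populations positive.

From dC/dt = 0: 0.00291H* = 0.0361, so H* = 12.4.
From dB/dt = 0: 0.477(1 - B*/302) = 0.0158·12.4, giving B* = 302·(1 - 0.411) = 178.
From dH/dt = 0: 0.00344·178 - 0.16 = 0.0251C*, so C* = 0.452/0.0251 = 18.

B* ≈ 178, H* ≈ 12.4, C* ≈ 18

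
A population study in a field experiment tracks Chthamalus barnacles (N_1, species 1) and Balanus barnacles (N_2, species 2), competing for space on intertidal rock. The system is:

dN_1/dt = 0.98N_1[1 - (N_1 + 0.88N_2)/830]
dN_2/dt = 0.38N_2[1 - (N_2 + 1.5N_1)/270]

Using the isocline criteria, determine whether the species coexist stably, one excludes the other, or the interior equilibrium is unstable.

Compare the nullcline intercepts: K1/α12 = 830/0.88 = 943 > K2 = 270; K2/α21 = 270/1.5 = 180 < K1 = 830.
Since the inequalities point opposite ways, species 1 can invade but species 2 cannot.

species 1 excludes species 2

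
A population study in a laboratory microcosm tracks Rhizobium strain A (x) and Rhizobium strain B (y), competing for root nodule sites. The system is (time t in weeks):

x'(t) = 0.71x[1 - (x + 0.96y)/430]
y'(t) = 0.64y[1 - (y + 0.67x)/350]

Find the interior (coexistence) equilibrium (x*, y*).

x* ≈ 263, y* ≈ 173

Setting both brackets to zero gives the nullclines x + 0.96y = 430 and 0.67x + y = 350.
Substituting y = 350 - 0.67x into the first: x(1 - 0.96·0.67) = 430 - 0.96·350.
So x* = 94/0.357 = 263, and then y* = 350 - 0.67·263 = 173.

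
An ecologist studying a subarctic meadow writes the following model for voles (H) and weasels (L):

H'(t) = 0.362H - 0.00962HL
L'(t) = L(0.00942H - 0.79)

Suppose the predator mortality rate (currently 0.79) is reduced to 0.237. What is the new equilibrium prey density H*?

At the interior fixed point, setting dL/dt = 0 with L > 0 fixes H* = (predator death rate)/(HL coefficient) — independent of the other coefficients.
With the change, H* = 0.237/0.00942 = 25.2; it falls from 83.9.

H* ≈ 25.2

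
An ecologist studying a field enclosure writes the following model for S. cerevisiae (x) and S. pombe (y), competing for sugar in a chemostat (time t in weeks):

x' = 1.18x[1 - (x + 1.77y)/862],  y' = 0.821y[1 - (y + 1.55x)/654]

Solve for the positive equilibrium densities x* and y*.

Setting both brackets to zero gives the nullclines x + 1.77y = 862 and 1.55x + y = 654.
Substituting y = 654 - 1.55x into the first: x(1 - 1.77·1.55) = 862 - 1.77·654.
So x* = -296/-1.74 = 170, and then y* = 654 - 1.55·170 = 391.

x* ≈ 170, y* ≈ 391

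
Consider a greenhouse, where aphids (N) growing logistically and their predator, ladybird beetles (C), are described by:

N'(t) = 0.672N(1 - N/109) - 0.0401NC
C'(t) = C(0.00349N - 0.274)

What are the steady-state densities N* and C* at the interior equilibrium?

From dC/dt = 0 with C > 0: 0.00349N* = 0.274, so N* = 78.5.
Substitute into dN/dt = 0: 0.672(1 - 78.5/109) = 0.0401C*.
The bracket is 0.28, giving C* = 0.188/0.0401 = 4.69.

N* ≈ 78.5, C* ≈ 4.69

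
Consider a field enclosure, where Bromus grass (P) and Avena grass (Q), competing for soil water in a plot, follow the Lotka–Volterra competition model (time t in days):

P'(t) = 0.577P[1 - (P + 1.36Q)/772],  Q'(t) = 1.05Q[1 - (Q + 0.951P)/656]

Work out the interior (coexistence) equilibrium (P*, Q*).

Setting both brackets to zero gives the nullclines P + 1.36Q = 772 and 0.951P + Q = 656.
Substituting Q = 656 - 0.951P into the first: P(1 - 1.36·0.951) = 772 - 1.36·656.
So P* = -120/-0.293 = 410, and then Q* = 656 - 0.951·410 = 266.

P* ≈ 410, Q* ≈ 266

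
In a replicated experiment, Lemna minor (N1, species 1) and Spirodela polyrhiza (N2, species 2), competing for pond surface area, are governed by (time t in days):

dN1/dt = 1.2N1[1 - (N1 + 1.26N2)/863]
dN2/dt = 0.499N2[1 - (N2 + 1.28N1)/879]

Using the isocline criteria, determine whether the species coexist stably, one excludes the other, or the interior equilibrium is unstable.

Compare the nullcline intercepts: K1/α12 = 863/1.26 = 685 < K2 = 879; K2/α21 = 879/1.28 = 687 < K1 = 863.
Since both are reversed, neither can invade when rare; the interior point is a saddle.

unstable coexistence (outcome depends on initial conditions)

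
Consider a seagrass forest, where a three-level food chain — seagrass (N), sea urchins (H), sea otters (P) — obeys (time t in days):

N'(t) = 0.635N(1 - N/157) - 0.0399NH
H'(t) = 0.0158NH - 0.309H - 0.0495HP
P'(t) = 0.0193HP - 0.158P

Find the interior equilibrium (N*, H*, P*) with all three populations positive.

N* ≈ 76.2, H* ≈ 8.19, P* ≈ 18.1

From dP/dt = 0: 0.0193H* = 0.158, so H* = 8.19.
From dN/dt = 0: 0.635(1 - N*/157) = 0.0399·8.19, giving N* = 157·(1 - 0.514) = 76.2.
From dH/dt = 0: 0.0158·76.2 - 0.309 = 0.0495P*, so P* = 0.896/0.0495 = 18.1.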